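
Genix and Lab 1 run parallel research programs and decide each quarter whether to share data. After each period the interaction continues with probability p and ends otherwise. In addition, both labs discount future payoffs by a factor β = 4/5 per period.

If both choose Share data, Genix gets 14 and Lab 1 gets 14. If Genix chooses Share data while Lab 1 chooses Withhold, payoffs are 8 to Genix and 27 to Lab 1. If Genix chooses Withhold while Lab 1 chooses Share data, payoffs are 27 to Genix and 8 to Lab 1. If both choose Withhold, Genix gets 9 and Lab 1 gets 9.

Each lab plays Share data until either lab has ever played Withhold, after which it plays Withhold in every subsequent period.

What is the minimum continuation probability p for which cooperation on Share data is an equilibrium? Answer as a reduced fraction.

Expected continuation weight on next period's payoff is β·p = 4/5·p, which plays the role of the discount factor.
Cooperation requires 4/5·p ≥ (27−14)/(27−9) = 13/18, hence p ≥ 65/72.

65/72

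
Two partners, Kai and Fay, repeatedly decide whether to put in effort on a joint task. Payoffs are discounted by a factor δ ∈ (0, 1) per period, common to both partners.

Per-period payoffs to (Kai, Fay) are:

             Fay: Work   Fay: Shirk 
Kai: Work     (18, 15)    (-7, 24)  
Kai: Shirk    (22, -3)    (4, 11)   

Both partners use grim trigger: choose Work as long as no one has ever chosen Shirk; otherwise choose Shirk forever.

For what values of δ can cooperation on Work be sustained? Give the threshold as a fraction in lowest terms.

9/13

Kai's threshold: (22−18)/(22−4) = 2/9.
Fay's threshold: (24−15)/(24−11) = 9/13.
2/9 < 9/13, so Fay binds and δ* = 9/13.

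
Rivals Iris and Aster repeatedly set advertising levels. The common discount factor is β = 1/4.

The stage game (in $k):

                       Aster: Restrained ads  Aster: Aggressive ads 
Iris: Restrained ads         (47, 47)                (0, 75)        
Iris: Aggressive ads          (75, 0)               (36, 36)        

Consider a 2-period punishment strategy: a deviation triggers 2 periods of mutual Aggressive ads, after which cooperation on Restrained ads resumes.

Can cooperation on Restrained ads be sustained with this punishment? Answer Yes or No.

No

Comparing payoff streams over the 3 periods until play realigns: cooperate → 47(1+β+…+β^2); deviate → 75 + 36(β+…+β^2).
Cooperation is sustained iff (47−36)(β+…+β^2) ≥ 75−47.
β+…+β^2 = 1/4·(1−(1/4)^2)/(1−1/4) = 0.3125, and (75−47)/(47−36) = 2.5455.
0.3125 < 2.5455, so cooperation is not sustainable.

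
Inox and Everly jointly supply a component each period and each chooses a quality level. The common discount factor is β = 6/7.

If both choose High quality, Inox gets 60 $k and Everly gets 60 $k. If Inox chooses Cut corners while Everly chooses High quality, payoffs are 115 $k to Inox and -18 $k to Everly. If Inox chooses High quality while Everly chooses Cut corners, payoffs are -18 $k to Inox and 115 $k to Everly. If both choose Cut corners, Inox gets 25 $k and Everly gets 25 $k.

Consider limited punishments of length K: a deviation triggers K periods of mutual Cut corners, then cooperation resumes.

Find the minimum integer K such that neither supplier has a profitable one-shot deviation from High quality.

No profitable deviation requires (60−25)(β+…+β^K) ≥ 115−60, i.e. β+…+β^K ≥ 11/7 ≈ 1.5714.
With β = 6/7, the partial sums are K=1: 0.8571, K=2: 1.5918.
K = 2 is the first length at which the sum reaches 1.5714.

2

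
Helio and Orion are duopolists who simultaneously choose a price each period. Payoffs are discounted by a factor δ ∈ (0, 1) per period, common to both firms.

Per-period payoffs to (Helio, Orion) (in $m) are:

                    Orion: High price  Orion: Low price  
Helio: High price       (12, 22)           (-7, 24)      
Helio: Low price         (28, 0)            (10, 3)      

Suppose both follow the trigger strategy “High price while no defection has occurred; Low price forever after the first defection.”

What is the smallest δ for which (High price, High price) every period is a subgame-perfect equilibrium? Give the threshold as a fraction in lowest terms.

Helio's threshold: (28−12)/(28−10) = 8/9.
Orion's threshold: (24−22)/(24−3) = 2/21.
8/9 > 2/21, so Helio binds and δ* = 8/9.

8/9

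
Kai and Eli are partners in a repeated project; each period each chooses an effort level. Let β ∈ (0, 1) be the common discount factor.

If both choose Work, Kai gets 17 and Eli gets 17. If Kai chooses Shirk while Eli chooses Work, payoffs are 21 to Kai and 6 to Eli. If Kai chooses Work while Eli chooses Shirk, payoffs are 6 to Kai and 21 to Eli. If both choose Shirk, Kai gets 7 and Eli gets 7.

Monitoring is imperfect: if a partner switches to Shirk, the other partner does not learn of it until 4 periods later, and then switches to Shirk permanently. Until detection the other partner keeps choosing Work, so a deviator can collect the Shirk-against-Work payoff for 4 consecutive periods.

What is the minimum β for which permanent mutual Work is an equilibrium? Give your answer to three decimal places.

Deviating for the 4 undetected periods gains 21−17 = 4 per period over cooperation, then loses 17−7 = 10 per period forever once punishment starts.
Gain: 4(1 + β + … + β^3); loss: 10·β^4/(1−β).
No profitable deviation ⇔ 4(1−β^4) ≤ 10·β^4, i.e. β^4 ≥ 4/(4+10) = 2/7.
Hence β ≥ (2/7)^(1/4) ≈ 0.731.

0.731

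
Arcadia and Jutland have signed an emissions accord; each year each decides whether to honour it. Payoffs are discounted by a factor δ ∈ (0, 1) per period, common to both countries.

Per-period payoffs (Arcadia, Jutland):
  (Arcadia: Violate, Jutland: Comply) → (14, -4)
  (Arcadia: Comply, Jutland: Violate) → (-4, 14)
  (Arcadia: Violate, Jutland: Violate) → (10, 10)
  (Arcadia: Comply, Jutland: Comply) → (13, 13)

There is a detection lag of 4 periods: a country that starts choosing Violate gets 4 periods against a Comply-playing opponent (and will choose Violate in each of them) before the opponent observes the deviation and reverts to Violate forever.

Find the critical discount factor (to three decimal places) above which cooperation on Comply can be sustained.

The best deviation is to choose Violate for all 4 undetected periods, earning 14 each, then 10 forever once detected.
Deviation value: 14(1−δ^4)/(1−δ) + 10δ^4/(1−δ); cooperation value: 13/(1−δ).
IC: 13 ≥ 14(1−δ^4) + 10δ^4 = 14 − 4δ^4.
So δ^4 ≥ 1/4, giving δ ≥ (1/4)^(1/4) ≈ 0.707.

0.707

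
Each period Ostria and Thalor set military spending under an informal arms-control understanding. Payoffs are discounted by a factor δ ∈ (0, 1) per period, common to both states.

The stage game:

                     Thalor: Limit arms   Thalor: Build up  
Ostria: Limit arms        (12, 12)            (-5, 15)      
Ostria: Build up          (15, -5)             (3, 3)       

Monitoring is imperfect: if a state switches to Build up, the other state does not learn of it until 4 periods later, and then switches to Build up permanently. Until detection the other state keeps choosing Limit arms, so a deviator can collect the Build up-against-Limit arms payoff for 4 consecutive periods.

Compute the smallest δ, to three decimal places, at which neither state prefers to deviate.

0.707

Deviating for the 4 undetected periods gains 15−12 = 3 per period over cooperation, then loses 12−3 = 9 per period forever once punishment starts.
Gain: 3(1 + δ + … + δ^3); loss: 9·δ^4/(1−δ).
No profitable deviation ⇔ 3(1−δ^4) ≤ 9·δ^4, i.e. δ^4 ≥ 3/(3+9) = 1/4.
Hence δ ≥ (1/4)^(1/4) ≈ 0.707.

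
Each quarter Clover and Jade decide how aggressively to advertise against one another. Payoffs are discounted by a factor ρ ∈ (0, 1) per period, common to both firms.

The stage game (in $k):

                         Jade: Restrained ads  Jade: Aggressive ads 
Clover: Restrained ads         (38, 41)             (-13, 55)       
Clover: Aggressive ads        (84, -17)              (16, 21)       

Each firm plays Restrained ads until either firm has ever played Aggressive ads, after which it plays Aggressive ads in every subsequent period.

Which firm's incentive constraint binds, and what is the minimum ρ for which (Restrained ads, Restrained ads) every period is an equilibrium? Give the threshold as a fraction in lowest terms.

For Clover: deviation gain 84−38 = 46, per-period punishment loss 38−16 = 22. IC gives ρ ≥ 46/68 = 23/34.
For Jade: gain 14, loss 20 per period, so ρ ≥ 14/34 = 7/17.
The tighter constraint is Clover's, so cooperation needs ρ ≥ 23/34.

Clover; ρ ≥ 23/34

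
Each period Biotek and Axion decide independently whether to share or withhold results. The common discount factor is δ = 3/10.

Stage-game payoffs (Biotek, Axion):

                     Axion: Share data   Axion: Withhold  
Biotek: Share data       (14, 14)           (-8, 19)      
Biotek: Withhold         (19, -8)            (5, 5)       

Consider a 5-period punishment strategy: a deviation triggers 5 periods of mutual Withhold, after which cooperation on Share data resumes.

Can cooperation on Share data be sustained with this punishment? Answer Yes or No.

No

Comparing payoff streams over the 6 periods until play realigns: cooperate → 14(1+δ+…+δ^5); deviate → 19 + 5(δ+…+δ^5).
Cooperation is sustained iff (14−5)(δ+…+δ^5) ≥ 19−14.
δ+…+δ^5 = 3/10·(1−(3/10)^5)/(1−3/10) = 0.4275, and (19−14)/(14−5) = 0.5556.
0.4275 < 0.5556, so cooperation is not sustainable.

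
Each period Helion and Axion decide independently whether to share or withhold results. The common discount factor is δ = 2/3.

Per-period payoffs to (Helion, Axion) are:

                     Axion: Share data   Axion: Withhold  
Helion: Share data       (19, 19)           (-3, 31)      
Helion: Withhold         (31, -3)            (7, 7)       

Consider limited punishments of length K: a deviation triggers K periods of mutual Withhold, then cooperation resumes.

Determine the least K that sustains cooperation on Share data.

Need Σ_{k=1}^{K} δ^k ≥ (31−19)/(19−7) = 1.0000 at δ = 2/3.
At K = 1 the sum is 0.6667 < 1.0000; at K = 2 it is 1.1111 ≥ 1.0000.
So the minimum punishment length is K = 2.

2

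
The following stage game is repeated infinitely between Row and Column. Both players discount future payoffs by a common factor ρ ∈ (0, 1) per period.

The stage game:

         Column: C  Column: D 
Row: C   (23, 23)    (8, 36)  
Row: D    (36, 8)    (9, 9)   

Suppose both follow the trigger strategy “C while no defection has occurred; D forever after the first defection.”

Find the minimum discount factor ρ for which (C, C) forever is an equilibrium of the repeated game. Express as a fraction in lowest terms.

13/27

23/(1−ρ) ≥ 36 + 9ρ/(1−ρ)
23 ≥ 36 − 27ρ
ρ ≥ 13/27.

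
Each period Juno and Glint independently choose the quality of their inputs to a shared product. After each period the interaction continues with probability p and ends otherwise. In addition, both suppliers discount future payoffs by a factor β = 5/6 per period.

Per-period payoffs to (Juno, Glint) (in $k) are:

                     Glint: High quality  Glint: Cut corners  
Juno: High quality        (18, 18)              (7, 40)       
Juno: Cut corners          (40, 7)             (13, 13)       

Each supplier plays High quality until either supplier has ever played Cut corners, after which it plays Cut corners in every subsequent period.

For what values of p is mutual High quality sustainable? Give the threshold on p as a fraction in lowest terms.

Expected continuation weight on next period's payoff is β·p = 5/6·p, which plays the role of the discount factor.
Cooperation requires 5/6·p ≥ (40−18)/(40−13) = 22/27, hence p ≥ 44/45.

44/45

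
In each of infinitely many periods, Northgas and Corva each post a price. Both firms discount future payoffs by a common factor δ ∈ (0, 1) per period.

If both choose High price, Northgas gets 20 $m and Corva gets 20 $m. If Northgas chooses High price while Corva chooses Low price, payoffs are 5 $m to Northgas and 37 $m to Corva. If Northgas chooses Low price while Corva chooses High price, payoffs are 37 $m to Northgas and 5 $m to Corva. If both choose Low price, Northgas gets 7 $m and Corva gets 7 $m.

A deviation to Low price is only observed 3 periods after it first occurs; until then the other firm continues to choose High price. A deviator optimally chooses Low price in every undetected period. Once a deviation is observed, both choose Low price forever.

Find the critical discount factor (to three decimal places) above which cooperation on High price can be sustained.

0.828

Deviating for the 3 undetected periods gains 37−20 = 17 per period over cooperation, then loses 20−7 = 13 per period forever once punishment starts.
Gain: 17(1 + δ + … + δ^2); loss: 13·δ^3/(1−δ).
No profitable deviation ⇔ 17(1−δ^3) ≤ 13·δ^3, i.e. δ^3 ≥ 17/(17+13) = 17/30.
Hence δ ≥ (17/30)^(1/3) ≈ 0.828.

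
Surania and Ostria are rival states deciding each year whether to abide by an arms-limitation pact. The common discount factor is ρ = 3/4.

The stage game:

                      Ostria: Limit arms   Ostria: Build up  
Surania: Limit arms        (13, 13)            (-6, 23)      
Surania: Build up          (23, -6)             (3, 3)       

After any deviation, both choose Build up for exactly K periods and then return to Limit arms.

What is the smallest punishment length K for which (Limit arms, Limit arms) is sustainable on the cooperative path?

2

Need Σ_{k=1}^{K} ρ^k ≥ (23−13)/(13−3) = 1.0000 at ρ = 3/4.
At K = 1 the sum is 0.7500 < 1.0000; at K = 2 it is 1.3125 ≥ 1.0000.
So the minimum punishment length is K = 2.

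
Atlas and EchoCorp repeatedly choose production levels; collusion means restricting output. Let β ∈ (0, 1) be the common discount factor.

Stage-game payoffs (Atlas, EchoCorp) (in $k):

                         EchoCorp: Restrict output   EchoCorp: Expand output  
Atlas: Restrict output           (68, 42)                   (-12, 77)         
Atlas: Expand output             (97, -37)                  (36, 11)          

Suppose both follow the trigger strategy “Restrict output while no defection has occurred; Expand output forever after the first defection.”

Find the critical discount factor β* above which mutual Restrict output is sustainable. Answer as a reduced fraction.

35/66

Atlas: cooperation gives 68 each period; deviation gives 97 once then 36 forever.
  68/(1−β) ≥ 97 + 36β/(1−β) ⇒ β ≥ 29/61.
EchoCorp: cooperation gives 42 each period; deviation gives 77 once then 11 forever.
  β ≥ 35/66.
Both must hold, so the binding constraint is EchoCorp's: β ≥ 35/66.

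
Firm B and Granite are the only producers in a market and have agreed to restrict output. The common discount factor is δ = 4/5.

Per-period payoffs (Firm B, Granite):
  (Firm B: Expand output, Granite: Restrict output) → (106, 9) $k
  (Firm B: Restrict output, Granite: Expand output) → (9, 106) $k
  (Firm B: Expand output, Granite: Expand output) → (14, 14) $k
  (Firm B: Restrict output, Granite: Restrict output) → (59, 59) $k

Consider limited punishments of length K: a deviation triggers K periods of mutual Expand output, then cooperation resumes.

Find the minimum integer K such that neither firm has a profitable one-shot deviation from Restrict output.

2

IC: δ(1−δ^K)/(1−δ) ≥ (106−59)/(59−14) = 47/45.
With δ = 4/5: need 1 − δ^K ≥ 47/45·(1−4/5)/(4/5), i.e. δ^K ≤ 0.7389.
Since (4/5)^1 = 0.8000 and (4/5)^2 = 0.6400, the smallest such K is 2.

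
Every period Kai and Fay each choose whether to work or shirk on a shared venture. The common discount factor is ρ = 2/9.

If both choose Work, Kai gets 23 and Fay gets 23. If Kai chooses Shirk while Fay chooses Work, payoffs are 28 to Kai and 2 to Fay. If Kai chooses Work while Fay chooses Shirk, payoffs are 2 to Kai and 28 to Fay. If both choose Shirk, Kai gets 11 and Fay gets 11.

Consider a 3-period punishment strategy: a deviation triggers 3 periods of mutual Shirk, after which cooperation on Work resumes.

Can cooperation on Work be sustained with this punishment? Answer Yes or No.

A one-shot deviation gives 28 now, then 11 for 3 periods, then back to 23.
Gain from deviating: (28−23) today; loss: (23−11) in each of the next 3 periods.
No-deviation condition: (23−11)(ρ+…+ρ^3) ≥ 28−23, i.e. ρ+…+ρ^3 ≥ 5/12.
At ρ = 2/9: ρ+…+ρ^3 = 0.2826 < 0.4167.
So cooperation is not sustainable.

No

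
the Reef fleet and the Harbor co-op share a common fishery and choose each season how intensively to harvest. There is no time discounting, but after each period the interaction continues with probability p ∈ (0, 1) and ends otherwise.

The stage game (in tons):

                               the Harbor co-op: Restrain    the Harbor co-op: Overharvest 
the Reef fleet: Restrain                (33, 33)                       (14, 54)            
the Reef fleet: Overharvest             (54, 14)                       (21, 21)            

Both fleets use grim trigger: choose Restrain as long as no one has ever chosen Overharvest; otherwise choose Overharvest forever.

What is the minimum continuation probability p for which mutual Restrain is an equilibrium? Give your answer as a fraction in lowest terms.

7/11

With no time discounting, the continuation probability p plays the role of the discount factor.
Grim-trigger IC: 33/(1−p) ≥ 54 + 21p/(1−p) ⇒ p ≥ (54−33)/(54−21) = 7/11.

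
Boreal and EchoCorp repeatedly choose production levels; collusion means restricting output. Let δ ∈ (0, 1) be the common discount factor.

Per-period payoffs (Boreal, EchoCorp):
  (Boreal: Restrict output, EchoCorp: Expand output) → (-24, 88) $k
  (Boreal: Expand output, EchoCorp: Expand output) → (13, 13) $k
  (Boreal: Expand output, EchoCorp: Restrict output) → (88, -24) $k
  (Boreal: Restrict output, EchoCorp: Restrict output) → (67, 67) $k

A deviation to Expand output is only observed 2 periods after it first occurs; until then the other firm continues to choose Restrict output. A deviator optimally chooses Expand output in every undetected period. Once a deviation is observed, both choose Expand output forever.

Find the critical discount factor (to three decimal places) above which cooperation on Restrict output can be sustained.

0.529

A deviator earns 88 for 2 periods, then 13 forever; cooperating earns 67 forever. Multiplying the IC by (1−δ):
67 ≥ 88(1−δ^2) + 13δ^2, so 75·δ^2 ≥ 21 and δ^2 ≥ 7/25.
δ ≥ (7/25)^(1/2) ≈ 0.529.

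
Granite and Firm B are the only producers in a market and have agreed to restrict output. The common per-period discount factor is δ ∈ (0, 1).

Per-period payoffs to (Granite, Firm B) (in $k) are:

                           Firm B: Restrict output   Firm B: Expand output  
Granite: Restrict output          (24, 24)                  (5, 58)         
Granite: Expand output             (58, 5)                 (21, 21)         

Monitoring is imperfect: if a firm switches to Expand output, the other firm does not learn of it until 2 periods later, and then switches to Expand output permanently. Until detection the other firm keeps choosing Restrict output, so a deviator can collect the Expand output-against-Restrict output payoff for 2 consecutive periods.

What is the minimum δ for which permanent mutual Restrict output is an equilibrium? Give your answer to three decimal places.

0.959

Deviating for the 2 undetected periods gains 58−24 = 34 per period over cooperation, then loses 24−21 = 3 per period forever once punishment starts.
Gain: 34(1 + δ + … + δ^1); loss: 3·δ^2/(1−δ).
No profitable deviation ⇔ 34(1−δ^2) ≤ 3·δ^2, i.e. δ^2 ≥ 34/(34+3) = 34/37.
Hence δ ≥ (34/37)^(1/2) ≈ 0.959.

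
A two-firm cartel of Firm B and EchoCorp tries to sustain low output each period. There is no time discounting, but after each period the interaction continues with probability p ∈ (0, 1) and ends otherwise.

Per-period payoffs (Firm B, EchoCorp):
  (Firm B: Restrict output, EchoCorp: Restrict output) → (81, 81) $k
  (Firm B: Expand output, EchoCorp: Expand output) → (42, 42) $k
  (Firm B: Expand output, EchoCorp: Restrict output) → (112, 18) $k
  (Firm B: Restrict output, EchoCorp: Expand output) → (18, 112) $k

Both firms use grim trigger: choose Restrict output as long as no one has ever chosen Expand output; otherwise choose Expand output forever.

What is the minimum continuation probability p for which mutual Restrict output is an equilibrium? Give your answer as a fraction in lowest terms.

Expected cooperation value is 81 + p·81 + p²·81 + … = 81/(1−p); deviation gives 112 + p·42/(1−p).
81 ≥ 112(1−p) + 42p ⇒ 70p ≥ 31 ⇒ p ≥ 31/70.

31/70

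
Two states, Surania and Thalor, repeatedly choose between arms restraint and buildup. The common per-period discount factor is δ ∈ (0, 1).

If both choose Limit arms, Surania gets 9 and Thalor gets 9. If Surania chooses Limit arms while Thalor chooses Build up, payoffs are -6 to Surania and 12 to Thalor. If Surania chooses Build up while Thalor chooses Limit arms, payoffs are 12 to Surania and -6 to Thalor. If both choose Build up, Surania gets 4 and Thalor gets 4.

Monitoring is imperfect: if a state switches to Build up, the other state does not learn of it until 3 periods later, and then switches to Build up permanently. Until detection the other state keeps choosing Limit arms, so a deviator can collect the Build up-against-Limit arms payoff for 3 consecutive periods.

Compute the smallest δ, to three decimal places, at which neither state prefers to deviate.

0.721

Deviating for the 3 undetected periods gains 12−9 = 3 per period over cooperation, then loses 9−4 = 5 per period forever once punishment starts.
Gain: 3(1 + δ + … + δ^2); loss: 5·δ^3/(1−δ).
No profitable deviation ⇔ 3(1−δ^3) ≤ 5·δ^3, i.e. δ^3 ≥ 3/(3+5) = 3/8.
Hence δ ≥ (3/8)^(1/3) ≈ 0.721.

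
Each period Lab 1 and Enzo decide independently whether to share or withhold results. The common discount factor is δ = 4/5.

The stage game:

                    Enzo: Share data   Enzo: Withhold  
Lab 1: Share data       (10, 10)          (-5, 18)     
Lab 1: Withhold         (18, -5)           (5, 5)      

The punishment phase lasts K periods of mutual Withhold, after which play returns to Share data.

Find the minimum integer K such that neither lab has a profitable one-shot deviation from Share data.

Need Σ_{k=1}^{K} δ^k ≥ (18−10)/(10−5) = 1.6000 at δ = 4/5.
At K = 2 the sum is 1.4400 < 1.6000; at K = 3 it is 1.9520 ≥ 1.6000.
So the minimum punishment length is K = 3.

3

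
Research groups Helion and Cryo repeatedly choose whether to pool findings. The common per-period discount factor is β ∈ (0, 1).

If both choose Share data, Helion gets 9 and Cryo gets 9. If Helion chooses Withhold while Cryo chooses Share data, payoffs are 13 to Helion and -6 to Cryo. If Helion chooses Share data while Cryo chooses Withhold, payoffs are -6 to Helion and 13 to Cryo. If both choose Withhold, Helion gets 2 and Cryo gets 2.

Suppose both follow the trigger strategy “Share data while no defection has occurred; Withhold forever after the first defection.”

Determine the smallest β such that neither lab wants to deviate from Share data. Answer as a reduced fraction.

Cooperation forever yields 9 each period: 9/(1−β).
Deviating yields 13 once, then 2 forever: 13 + 2β/(1−β).
No profitable deviation requires 9/(1−β) ≥ 13 + 2β/(1−β).
Multiplying by (1−β): 9 ≥ 13(1−β) + 2β = 13 − 11β.
So 11β ≥ 4, i.e. β ≥ 4/11.

4/11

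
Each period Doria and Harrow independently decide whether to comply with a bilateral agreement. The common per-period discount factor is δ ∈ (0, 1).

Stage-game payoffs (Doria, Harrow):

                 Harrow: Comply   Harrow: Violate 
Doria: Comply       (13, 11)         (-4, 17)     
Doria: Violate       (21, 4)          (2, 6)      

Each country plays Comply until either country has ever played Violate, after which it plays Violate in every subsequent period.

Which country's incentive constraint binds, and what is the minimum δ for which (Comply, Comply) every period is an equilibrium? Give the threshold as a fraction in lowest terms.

Harrow; δ ≥ 6/11

Doria: cooperation gives 13 each period; deviation gives 21 once then 2 forever.
  13/(1−δ) ≥ 21 + 2δ/(1−δ) ⇒ δ ≥ 8/19.
Harrow: cooperation gives 11 each period; deviation gives 17 once then 6 forever.
  δ ≥ 6/11.
Both must hold, so the binding constraint is Harrow's: δ ≥ 6/11.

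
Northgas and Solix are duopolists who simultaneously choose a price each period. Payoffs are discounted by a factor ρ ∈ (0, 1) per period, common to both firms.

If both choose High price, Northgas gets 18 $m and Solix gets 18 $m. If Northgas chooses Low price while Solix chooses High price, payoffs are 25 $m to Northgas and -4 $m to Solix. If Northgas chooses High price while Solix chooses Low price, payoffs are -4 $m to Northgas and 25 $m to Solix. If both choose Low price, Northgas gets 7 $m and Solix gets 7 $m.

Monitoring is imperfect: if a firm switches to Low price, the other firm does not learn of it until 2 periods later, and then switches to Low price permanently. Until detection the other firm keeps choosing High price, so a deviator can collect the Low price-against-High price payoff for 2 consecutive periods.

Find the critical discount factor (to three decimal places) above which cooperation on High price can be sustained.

0.624

A deviator earns 25 for 2 periods, then 7 forever; cooperating earns 18 forever. Multiplying the IC by (1−ρ):
18 ≥ 25(1−ρ^2) + 7ρ^2, so 18·ρ^2 ≥ 7 and ρ^2 ≥ 7/18.
ρ ≥ (7/18)^(1/2) ≈ 0.624.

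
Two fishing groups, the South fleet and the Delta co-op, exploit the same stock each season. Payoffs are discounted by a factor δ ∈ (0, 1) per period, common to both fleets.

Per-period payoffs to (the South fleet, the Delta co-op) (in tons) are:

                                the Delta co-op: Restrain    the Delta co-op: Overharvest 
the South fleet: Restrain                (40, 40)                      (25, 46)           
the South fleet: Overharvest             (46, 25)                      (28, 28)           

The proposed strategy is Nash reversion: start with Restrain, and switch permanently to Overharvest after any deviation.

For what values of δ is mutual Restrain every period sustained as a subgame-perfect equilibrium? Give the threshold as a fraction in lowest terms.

1/3

One-period gain from deviating is 46 − 40 = 6. The loss is 40 − 28 = 12 in every subsequent period, with present value 12·δ/(1−δ).
Deviation is unprofitable when 12·δ/(1−δ) ≥ 6, i.e. δ/(1−δ) ≥ 1/2.
Equivalently δ ≥ 6/(6+12) = 1/3.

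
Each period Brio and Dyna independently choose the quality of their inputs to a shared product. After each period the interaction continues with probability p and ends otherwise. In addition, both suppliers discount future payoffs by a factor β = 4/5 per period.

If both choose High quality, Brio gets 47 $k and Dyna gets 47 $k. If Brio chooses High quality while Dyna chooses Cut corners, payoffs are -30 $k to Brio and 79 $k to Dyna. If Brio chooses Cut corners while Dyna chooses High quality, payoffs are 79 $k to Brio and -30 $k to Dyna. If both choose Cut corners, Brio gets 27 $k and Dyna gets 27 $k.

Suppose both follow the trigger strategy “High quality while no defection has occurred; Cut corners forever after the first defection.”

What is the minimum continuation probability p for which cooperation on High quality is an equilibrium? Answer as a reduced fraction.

10/13

With continuation probability p and discount β, the effective per-period discount factor is βp.
Grim-trigger IC: βp ≥ (79−47)/(79−27) = 8/13.
So p ≥ (8/13)/(4/5) = 10/13.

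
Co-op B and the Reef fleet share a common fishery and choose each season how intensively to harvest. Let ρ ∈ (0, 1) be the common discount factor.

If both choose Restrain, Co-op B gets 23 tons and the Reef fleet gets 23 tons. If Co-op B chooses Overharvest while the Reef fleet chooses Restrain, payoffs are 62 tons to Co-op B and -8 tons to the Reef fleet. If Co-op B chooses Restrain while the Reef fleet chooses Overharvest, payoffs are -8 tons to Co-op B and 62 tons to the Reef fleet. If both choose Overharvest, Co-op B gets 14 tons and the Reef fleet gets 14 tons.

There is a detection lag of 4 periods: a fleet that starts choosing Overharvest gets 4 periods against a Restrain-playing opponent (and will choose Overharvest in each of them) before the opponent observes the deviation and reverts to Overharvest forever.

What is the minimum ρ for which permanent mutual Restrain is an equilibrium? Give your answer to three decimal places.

0.949

Deviating for the 4 undetected periods gains 62−23 = 39 per period over cooperation, then loses 23−14 = 9 per period forever once punishment starts.
Gain: 39(1 + ρ + … + ρ^3); loss: 9·ρ^4/(1−ρ).
No profitable deviation ⇔ 39(1−ρ^4) ≤ 9·ρ^4, i.e. ρ^4 ≥ 39/(39+9) = 13/16.
Hence ρ ≥ (13/16)^(1/4) ≈ 0.949.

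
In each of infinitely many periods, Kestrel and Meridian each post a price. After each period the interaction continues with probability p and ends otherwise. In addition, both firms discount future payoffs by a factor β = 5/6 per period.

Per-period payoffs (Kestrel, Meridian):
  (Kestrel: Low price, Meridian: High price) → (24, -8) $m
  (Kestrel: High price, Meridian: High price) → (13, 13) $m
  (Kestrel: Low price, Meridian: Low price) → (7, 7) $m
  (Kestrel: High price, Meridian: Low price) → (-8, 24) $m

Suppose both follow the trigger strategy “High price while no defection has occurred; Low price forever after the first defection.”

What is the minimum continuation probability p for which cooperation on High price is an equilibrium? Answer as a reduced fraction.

Expected continuation weight on next period's payoff is β·p = 5/6·p, which plays the role of the discount factor.
Cooperation requires 5/6·p ≥ (24−13)/(24−7) = 11/17, hence p ≥ 66/85.

66/85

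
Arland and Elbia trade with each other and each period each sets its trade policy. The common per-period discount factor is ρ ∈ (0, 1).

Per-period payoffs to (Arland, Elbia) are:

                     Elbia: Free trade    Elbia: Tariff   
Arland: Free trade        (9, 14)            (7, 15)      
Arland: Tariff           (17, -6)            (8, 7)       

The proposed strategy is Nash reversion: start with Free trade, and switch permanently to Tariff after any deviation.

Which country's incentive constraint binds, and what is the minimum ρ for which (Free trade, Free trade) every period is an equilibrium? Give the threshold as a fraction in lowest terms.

Arland; ρ ≥ 8/9

Arland's threshold: (17−9)/(17−8) = 8/9.
Elbia's threshold: (15−14)/(15−7) = 1/8.
8/9 > 1/8, so Arland binds and ρ* = 8/9.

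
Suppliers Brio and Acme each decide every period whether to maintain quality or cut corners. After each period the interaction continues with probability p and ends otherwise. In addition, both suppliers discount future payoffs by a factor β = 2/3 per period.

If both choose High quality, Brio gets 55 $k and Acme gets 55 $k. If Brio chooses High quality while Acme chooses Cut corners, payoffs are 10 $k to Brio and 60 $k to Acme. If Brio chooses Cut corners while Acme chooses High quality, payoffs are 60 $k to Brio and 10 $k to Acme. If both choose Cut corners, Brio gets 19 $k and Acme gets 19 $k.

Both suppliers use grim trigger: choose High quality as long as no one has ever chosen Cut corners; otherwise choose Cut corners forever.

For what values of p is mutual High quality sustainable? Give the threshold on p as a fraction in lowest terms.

15/82

With continuation probability p and discount β, the effective per-period discount factor is βp.
Grim-trigger IC: βp ≥ (60−55)/(60−19) = 5/41.
So p ≥ (5/41)/(2/3) = 15/82.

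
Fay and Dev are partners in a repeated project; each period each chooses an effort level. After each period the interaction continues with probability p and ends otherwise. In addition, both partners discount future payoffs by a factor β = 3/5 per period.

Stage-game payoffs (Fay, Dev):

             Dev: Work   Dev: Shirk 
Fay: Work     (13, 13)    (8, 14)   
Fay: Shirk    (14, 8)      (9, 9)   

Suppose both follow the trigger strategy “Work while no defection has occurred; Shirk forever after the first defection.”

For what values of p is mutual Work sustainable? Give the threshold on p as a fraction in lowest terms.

1/3

Expected continuation weight on next period's payoff is β·p = 3/5·p, which plays the role of the discount factor.
Cooperation requires 3/5·p ≥ (14−13)/(14−9) = 1/5, hence p ≥ 1/3.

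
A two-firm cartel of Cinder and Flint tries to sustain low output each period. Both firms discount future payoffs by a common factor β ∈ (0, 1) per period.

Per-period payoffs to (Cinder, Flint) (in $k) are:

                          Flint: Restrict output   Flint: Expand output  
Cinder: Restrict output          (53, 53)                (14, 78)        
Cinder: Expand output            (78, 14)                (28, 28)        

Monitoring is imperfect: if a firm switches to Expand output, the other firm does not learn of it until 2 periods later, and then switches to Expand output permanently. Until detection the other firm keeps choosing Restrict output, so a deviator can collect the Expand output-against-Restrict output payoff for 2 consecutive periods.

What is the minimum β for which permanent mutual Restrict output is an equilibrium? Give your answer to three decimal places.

0.707

A deviator earns 78 for 2 periods, then 28 forever; cooperating earns 53 forever. Multiplying the IC by (1−β):
53 ≥ 78(1−β^2) + 28β^2, so 50·β^2 ≥ 25 and β^2 ≥ 1/2.
β ≥ (1/2)^(1/2) ≈ 0.707.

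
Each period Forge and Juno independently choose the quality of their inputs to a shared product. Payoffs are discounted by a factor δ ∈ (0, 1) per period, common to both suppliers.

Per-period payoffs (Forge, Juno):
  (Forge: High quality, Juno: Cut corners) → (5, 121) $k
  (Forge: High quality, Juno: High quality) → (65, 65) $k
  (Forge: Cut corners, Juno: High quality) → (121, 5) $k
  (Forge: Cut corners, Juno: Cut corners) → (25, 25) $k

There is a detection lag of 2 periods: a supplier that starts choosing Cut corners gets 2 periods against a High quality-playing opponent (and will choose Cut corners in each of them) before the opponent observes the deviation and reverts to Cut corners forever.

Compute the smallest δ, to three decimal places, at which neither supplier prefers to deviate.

Deviating for the 2 undetected periods gains 121−65 = 56 per period over cooperation, then loses 65−25 = 40 per period forever once punishment starts.
Gain: 56(1 + δ + … + δ^1); loss: 40·δ^2/(1−δ).
No profitable deviation ⇔ 56(1−δ^2) ≤ 40·δ^2, i.e. δ^2 ≥ 56/(56+40) = 7/12.
Hence δ ≥ (7/12)^(1/2) ≈ 0.764.

0.764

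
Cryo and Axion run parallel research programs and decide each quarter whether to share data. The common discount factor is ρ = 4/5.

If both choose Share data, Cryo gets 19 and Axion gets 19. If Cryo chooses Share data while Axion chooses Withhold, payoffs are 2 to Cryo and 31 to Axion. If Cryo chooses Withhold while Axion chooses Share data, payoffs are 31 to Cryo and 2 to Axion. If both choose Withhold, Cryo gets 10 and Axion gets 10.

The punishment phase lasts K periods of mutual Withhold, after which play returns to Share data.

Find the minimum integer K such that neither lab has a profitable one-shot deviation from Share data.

No profitable deviation requires (19−10)(ρ+…+ρ^K) ≥ 31−19, i.e. ρ+…+ρ^K ≥ 4/3 ≈ 1.3333.
With ρ = 4/5, the partial sums are K=1: 0.8000, K=2: 1.4400.
K = 2 is the first length at which the sum reaches 1.3333.

2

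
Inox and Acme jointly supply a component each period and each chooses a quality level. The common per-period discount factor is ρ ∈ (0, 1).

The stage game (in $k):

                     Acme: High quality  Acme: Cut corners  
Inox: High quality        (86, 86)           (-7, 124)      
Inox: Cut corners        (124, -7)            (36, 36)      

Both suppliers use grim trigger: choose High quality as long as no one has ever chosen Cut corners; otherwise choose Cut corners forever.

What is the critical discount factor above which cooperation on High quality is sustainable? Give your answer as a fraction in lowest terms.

19/44

Under grim trigger the critical discount factor is (T−C)/(T−P) with T = 124, C = 86, P = 36.
ρ* = (124−86)/(124−36) = 38/88 = 19/44.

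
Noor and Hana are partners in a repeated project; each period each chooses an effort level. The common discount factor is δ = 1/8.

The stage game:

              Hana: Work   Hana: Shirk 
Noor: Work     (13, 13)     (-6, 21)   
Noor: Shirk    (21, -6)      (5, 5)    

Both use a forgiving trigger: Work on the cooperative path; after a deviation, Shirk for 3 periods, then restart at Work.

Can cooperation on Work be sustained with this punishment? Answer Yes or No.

IC: δ+…+δ^3 ≥ (21−13)/(13−5) = 1.
At δ = 1/8: partial sum = 0.1426 < 1.0000. Cooperation not sustainable.

No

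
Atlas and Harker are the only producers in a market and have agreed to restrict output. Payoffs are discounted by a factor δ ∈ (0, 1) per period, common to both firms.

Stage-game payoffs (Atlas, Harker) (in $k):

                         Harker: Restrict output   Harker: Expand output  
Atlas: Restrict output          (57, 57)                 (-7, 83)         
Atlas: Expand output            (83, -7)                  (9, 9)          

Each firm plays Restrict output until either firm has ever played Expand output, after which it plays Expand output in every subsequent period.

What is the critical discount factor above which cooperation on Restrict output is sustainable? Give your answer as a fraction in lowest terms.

13/37

Cooperation forever yields 57 each period: 57/(1−δ).
Deviating yields 83 once, then 9 forever: 83 + 9δ/(1−δ).
No profitable deviation requires 57/(1−δ) ≥ 83 + 9δ/(1−δ).
Multiplying by (1−δ): 57 ≥ 83(1−δ) + 9δ = 83 − 74δ.
So 74δ ≥ 26, i.e. δ ≥ 26/74 = 13/37.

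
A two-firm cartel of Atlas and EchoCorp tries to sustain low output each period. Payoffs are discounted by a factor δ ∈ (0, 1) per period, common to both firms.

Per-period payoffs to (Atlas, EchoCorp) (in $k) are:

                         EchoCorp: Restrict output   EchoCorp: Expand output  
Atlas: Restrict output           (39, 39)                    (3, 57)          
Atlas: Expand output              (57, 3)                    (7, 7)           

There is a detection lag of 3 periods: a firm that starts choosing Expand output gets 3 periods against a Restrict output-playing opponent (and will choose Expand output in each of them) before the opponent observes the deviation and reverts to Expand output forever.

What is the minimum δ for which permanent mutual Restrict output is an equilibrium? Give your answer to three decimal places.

Deviating for the 3 undetected periods gains 57−39 = 18 per period over cooperation, then loses 39−7 = 32 per period forever once punishment starts.
Gain: 18(1 + δ + … + δ^2); loss: 32·δ^3/(1−δ).
No profitable deviation ⇔ 18(1−δ^3) ≤ 32·δ^3, i.e. δ^3 ≥ 18/(18+32) = 9/25.
Hence δ ≥ (9/25)^(1/3) ≈ 0.711.

0.711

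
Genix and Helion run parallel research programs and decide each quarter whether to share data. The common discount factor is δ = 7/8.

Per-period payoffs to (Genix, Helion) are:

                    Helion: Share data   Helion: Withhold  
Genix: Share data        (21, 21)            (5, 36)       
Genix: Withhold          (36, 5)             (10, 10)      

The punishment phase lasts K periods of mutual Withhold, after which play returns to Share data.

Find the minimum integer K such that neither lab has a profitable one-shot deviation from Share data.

2

No profitable deviation requires (21−10)(δ+…+δ^K) ≥ 36−21, i.e. δ+…+δ^K ≥ 15/11 ≈ 1.3636.
With δ = 7/8, the partial sums are K=1: 0.8750, K=2: 1.6406.
K = 2 is the first length at which the sum reaches 1.3636.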